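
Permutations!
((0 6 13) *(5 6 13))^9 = (0 13)(5 6)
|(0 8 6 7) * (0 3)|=5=|(0 8 6 7 3)|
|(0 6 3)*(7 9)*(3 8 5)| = 10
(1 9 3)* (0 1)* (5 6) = [1, 9, 2, 0, 4, 6, 5, 7, 8, 3] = (0 1 9 3)(5 6)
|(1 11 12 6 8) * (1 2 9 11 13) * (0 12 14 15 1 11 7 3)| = 40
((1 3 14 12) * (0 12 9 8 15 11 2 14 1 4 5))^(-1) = (0 5 4 12)(1 3)(2 11 15 8 9 14)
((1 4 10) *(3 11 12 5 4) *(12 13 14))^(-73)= (1 10 4 5 12 14 13 11 3)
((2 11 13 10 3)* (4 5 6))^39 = ((2 11 13 10 3)(4 5 6))^39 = (2 3 10 13 11)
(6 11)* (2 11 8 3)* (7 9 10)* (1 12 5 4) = (1 12 5 4)(2 11 6 8 3)(7 9 10) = [0, 12, 11, 2, 1, 4, 8, 9, 3, 10, 7, 6, 5]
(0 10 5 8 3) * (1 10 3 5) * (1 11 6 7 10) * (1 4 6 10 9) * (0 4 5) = [3, 5, 2, 4, 6, 8, 7, 9, 0, 1, 11, 10] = (0 3 4 6 7 9 1 5 8)(10 11)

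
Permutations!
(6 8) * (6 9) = (6 8 9) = [0, 1, 2, 3, 4, 5, 8, 7, 9, 6]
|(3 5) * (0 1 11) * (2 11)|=4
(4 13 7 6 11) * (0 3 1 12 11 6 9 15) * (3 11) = [11, 12, 2, 1, 13, 5, 6, 9, 8, 15, 10, 4, 3, 7, 14, 0] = (0 11 4 13 7 9 15)(1 12 3)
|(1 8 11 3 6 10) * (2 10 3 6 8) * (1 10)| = 4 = |(1 2)(3 8 11 6)|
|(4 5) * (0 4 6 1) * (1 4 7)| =|(0 7 1)(4 5 6)| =3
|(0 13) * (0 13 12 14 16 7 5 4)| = 7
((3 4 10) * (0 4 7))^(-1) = ((0 4 10 3 7))^(-1) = (0 7 3 10 4)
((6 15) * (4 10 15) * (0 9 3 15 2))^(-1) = (0 2 10 4 6 15 3 9) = ((0 9 3 15 6 4 10 2))^(-1)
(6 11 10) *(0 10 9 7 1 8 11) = (0 10 6)(1 8 11 9 7) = [10, 8, 2, 3, 4, 5, 0, 1, 11, 7, 6, 9]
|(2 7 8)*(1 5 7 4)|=6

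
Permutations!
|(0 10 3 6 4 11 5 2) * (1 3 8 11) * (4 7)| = 30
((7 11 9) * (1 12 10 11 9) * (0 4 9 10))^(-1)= (0 12 1 11 10 7 9 4)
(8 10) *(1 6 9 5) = (1 6 9 5)(8 10) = [0, 6, 2, 3, 4, 1, 9, 7, 10, 5, 8]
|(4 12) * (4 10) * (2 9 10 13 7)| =|(2 9 10 4 12 13 7)| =7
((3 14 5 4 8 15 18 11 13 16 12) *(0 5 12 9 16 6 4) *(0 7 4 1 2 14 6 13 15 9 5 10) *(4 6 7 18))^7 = (0 10)(4 15 11 18 5 16 9 8)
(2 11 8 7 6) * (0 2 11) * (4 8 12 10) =(0 2)(4 8 7 6 11 12 10) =[2, 1, 0, 3, 8, 5, 11, 6, 7, 9, 4, 12, 10]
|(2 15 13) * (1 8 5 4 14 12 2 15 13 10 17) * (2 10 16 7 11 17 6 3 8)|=|(1 2 13 15 16 7 11 17)(3 8 5 4 14 12 10 6)|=8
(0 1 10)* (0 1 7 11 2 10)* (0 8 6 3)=[7, 8, 10, 0, 4, 5, 3, 11, 6, 9, 1, 2]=(0 7 11 2 10 1 8 6 3)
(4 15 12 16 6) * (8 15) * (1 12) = [0, 12, 2, 3, 8, 5, 4, 7, 15, 9, 10, 11, 16, 13, 14, 1, 6] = (1 12 16 6 4 8 15)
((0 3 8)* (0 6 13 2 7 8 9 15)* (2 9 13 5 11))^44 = (0 15 9 13 3)(2 8 5)(6 11 7)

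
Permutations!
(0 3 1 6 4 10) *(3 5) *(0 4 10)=(0 5 3 1 6 10 4)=[5, 6, 2, 1, 0, 3, 10, 7, 8, 9, 4]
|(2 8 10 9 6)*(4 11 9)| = 7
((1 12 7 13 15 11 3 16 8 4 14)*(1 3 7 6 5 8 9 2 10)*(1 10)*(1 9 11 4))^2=((1 12 6 5 8)(2 9)(3 16 11 7 13 15 4 14))^2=(1 6 8 12 5)(3 11 13 4)(7 15 14 16)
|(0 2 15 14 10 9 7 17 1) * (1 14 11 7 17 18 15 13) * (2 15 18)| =28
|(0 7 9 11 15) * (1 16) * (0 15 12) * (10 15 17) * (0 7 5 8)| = |(0 5 8)(1 16)(7 9 11 12)(10 15 17)| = 12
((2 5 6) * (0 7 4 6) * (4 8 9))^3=((0 7 8 9 4 6 2 5))^3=(0 9 2 7 4 5 8 6)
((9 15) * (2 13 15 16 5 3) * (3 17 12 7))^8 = ((2 13 15 9 16 5 17 12 7 3))^8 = (2 7 17 16 15)(3 12 5 9 13)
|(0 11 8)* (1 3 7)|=|(0 11 8)(1 3 7)|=3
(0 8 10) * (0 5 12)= (0 8 10 5 12)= [8, 1, 2, 3, 4, 12, 6, 7, 10, 9, 5, 11, 0]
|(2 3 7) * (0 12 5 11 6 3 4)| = 9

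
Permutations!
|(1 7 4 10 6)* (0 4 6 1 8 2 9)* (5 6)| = 10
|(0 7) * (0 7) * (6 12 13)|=|(6 12 13)|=3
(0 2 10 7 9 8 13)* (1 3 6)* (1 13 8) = [2, 3, 10, 6, 4, 5, 13, 9, 8, 1, 7, 11, 12, 0] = (0 2 10 7 9 1 3 6 13)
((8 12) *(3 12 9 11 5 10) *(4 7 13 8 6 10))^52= (4 8 5 13 11 7 9)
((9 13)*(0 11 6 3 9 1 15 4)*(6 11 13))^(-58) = (0 1 4 13 15)(3 6 9)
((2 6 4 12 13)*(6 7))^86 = (2 6 12)(4 13 7) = ((2 7 6 4 12 13))^86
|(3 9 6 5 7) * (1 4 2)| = |(1 4 2)(3 9 6 5 7)| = 15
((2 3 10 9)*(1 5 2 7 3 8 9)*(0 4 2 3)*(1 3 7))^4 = (10)(0 9)(1 4)(2 5)(7 8)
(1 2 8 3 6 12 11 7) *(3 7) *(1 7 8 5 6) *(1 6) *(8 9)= (1 2 5)(3 6 12 11)(8 9)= [0, 2, 5, 6, 4, 1, 12, 7, 9, 8, 10, 3, 11]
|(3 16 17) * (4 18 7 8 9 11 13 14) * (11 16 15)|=12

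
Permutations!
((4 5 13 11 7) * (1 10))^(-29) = ((1 10)(4 5 13 11 7))^(-29) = (1 10)(4 5 13 11 7)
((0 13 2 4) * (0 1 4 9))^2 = (0 2)(9 13) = ((0 13 2 9)(1 4))^2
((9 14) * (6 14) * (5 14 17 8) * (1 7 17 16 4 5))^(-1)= (1 8 17 7)(4 16 6 9 14 5)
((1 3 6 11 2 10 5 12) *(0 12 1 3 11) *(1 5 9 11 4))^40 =(12)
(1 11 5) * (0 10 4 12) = (0 10 4 12)(1 11 5) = [10, 11, 2, 3, 12, 1, 6, 7, 8, 9, 4, 5, 0]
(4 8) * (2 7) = (2 7)(4 8) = [0, 1, 7, 3, 8, 5, 6, 2, 4]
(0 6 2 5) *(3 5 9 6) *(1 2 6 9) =(9)(0 3 5)(1 2) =[3, 2, 1, 5, 4, 0, 6, 7, 8, 9]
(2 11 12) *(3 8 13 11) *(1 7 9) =(1 7 9)(2 3 8 13 11 12) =[0, 7, 3, 8, 4, 5, 6, 9, 13, 1, 10, 12, 2, 11]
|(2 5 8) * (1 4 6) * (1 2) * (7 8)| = |(1 4 6 2 5 7 8)| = 7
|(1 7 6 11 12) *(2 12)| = 6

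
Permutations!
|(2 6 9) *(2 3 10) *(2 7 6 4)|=|(2 4)(3 10 7 6 9)|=10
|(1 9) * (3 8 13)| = 6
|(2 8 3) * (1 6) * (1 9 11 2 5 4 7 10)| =|(1 6 9 11 2 8 3 5 4 7 10)| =11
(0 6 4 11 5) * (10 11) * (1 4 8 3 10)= (0 6 8 3 10 11 5)(1 4)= [6, 4, 2, 10, 1, 0, 8, 7, 3, 9, 11, 5]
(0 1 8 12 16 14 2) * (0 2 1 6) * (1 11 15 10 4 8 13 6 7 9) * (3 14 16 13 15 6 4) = (16)(0 7 9 1 15 10 3 14 11 6)(4 8 12 13) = [7, 15, 2, 14, 8, 5, 0, 9, 12, 1, 3, 6, 13, 4, 11, 10, 16]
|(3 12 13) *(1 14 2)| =3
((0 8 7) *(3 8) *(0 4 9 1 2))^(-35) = (0 9 8 2 4 3 1 7)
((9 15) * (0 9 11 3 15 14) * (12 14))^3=(15)(0 14 12 9)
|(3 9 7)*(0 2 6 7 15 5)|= 8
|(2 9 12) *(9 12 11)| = 2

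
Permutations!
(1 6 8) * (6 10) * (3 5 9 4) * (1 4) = (1 10 6 8 4 3 5 9) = [0, 10, 2, 5, 3, 9, 8, 7, 4, 1, 6]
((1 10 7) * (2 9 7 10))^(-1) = (10)(1 7 9 2)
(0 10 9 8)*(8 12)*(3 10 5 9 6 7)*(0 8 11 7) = [5, 1, 2, 10, 4, 9, 0, 3, 8, 12, 6, 7, 11] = (0 5 9 12 11 7 3 10 6)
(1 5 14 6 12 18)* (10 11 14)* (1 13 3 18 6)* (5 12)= [0, 12, 2, 18, 4, 10, 5, 7, 8, 9, 11, 14, 6, 3, 1, 15, 16, 17, 13]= (1 12 6 5 10 11 14)(3 18 13)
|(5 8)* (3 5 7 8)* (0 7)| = |(0 7 8)(3 5)| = 6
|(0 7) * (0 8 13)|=4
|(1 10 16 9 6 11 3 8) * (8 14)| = |(1 10 16 9 6 11 3 14 8)| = 9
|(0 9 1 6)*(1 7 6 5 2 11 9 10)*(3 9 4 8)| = 12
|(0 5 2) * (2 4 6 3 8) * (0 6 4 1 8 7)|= 8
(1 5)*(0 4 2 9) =(0 4 2 9)(1 5) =[4, 5, 9, 3, 2, 1, 6, 7, 8, 0]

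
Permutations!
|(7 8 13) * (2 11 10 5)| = 12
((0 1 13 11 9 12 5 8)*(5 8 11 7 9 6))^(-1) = (0 8 12 9 7 13 1)(5 6 11)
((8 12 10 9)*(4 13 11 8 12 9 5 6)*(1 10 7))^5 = (1 13 7 4 12 6 9 5 8 10 11)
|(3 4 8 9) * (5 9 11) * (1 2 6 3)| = |(1 2 6 3 4 8 11 5 9)| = 9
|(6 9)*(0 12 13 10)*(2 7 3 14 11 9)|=28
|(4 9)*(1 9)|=3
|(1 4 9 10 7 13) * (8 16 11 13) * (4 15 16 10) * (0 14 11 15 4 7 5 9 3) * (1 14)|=|(0 1 4 3)(5 9 7 8 10)(11 13 14)(15 16)|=60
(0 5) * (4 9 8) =(0 5)(4 9 8) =[5, 1, 2, 3, 9, 0, 6, 7, 4, 8]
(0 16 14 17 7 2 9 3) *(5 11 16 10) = (0 10 5 11 16 14 17 7 2 9 3) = [10, 1, 9, 0, 4, 11, 6, 2, 8, 3, 5, 16, 12, 13, 17, 15, 14, 7]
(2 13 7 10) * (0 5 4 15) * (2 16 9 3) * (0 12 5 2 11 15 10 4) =[2, 1, 13, 11, 10, 0, 6, 4, 8, 3, 16, 15, 5, 7, 14, 12, 9] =(0 2 13 7 4 10 16 9 3 11 15 12 5)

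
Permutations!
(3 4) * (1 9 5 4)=(1 9 5 4 3)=[0, 9, 2, 1, 3, 4, 6, 7, 8, 5]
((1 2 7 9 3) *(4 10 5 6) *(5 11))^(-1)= (1 3 9 7 2)(4 6 5 11 10)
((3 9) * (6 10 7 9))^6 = ((3 6 10 7 9))^6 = (3 6 10 7 9)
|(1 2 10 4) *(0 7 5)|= |(0 7 5)(1 2 10 4)|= 12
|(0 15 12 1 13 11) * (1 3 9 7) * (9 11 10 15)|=10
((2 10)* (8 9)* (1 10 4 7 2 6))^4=((1 10 6)(2 4 7)(8 9))^4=(1 10 6)(2 4 7)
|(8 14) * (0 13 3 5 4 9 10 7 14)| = 10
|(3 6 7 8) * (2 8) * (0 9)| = 10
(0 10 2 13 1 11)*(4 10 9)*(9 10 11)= (0 10 2 13 1 9 4 11)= [10, 9, 13, 3, 11, 5, 6, 7, 8, 4, 2, 0, 12, 1]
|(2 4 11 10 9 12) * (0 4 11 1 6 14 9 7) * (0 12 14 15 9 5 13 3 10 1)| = 26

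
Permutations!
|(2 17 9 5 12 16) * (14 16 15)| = 8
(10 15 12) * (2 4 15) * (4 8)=[0, 1, 8, 3, 15, 5, 6, 7, 4, 9, 2, 11, 10, 13, 14, 12]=(2 8 4 15 12 10)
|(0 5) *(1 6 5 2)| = 5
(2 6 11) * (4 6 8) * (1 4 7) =(1 4 6 11 2 8 7) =[0, 4, 8, 3, 6, 5, 11, 1, 7, 9, 10, 2]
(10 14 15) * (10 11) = (10 14 15 11) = [0, 1, 2, 3, 4, 5, 6, 7, 8, 9, 14, 10, 12, 13, 15, 11]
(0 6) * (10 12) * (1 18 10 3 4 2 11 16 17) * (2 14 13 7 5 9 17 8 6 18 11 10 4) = (0 18 4 14 13 7 5 9 17 1 11 16 8 6)(2 10 12 3) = [18, 11, 10, 2, 14, 9, 0, 5, 6, 17, 12, 16, 3, 7, 13, 15, 8, 1, 4]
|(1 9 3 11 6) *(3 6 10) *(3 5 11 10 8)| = 15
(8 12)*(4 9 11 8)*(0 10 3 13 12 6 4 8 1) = (0 10 3 13 12 8 6 4 9 11 1) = [10, 0, 2, 13, 9, 5, 4, 7, 6, 11, 3, 1, 8, 12]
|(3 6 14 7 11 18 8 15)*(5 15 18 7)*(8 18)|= |(18)(3 6 14 5 15)(7 11)|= 10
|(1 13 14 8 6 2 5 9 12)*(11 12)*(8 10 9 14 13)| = 10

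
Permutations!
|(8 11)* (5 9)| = 2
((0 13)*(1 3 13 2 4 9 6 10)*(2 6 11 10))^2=(0 2 9 10 3)(1 13 6 4 11)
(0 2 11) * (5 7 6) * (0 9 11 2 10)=(0 10)(5 7 6)(9 11)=[10, 1, 2, 3, 4, 7, 5, 6, 8, 11, 0, 9]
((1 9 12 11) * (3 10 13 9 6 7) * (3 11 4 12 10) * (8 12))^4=(4 8 12)(9 10 13)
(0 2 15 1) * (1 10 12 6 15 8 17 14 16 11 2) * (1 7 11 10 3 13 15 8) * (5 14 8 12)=(0 7 11 2 1)(3 13 15)(5 14 16 10)(6 12)(8 17)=[7, 0, 1, 13, 4, 14, 12, 11, 17, 9, 5, 2, 6, 15, 16, 3, 10, 8]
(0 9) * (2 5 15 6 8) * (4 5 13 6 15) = (15)(0 9)(2 13 6 8)(4 5) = [9, 1, 13, 3, 5, 4, 8, 7, 2, 0, 10, 11, 12, 6, 14, 15]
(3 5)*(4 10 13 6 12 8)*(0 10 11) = [10, 1, 2, 5, 11, 3, 12, 7, 4, 9, 13, 0, 8, 6] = (0 10 13 6 12 8 4 11)(3 5)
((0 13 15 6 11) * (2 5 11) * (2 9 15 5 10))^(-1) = (0 11 5 13)(2 10)(6 15 9)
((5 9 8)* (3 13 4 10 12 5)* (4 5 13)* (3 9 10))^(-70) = (5 12)(10 13)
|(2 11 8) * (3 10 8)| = |(2 11 3 10 8)| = 5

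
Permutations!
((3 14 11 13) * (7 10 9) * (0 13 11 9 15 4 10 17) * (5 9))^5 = (0 9 3 17 5 13 7 14)(4 15 10)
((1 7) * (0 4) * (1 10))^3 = (10)(0 4)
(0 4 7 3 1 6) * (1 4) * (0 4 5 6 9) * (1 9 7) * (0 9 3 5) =(9)(0 3)(1 7 5 6 4) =[3, 7, 2, 0, 1, 6, 4, 5, 8, 9]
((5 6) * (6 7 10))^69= (5 7 10 6)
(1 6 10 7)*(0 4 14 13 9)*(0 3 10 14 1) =(0 4 1 6 14 13 9 3 10 7) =[4, 6, 2, 10, 1, 5, 14, 0, 8, 3, 7, 11, 12, 9, 13]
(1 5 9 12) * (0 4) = (0 4)(1 5 9 12) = [4, 5, 2, 3, 0, 9, 6, 7, 8, 12, 10, 11, 1]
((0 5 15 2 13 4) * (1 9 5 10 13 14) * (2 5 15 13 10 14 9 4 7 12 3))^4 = (2 13)(3 5)(7 9)(12 15)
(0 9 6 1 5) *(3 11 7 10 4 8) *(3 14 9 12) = (0 12 3 11 7 10 4 8 14 9 6 1 5) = [12, 5, 2, 11, 8, 0, 1, 10, 14, 6, 4, 7, 3, 13, 9]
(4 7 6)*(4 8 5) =(4 7 6 8 5) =[0, 1, 2, 3, 7, 4, 8, 6, 5]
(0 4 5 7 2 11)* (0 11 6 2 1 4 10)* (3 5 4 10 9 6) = (11)(0 9 6 2 3 5 7 1 10) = [9, 10, 3, 5, 4, 7, 2, 1, 8, 6, 0, 11]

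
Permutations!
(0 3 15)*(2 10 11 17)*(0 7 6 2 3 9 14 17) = (0 9 14 17 3 15 7 6 2 10 11) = [9, 1, 10, 15, 4, 5, 2, 6, 8, 14, 11, 0, 12, 13, 17, 7, 16, 3]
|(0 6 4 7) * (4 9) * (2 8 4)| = |(0 6 9 2 8 4 7)| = 7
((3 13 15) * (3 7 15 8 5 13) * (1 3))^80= ((1 3)(5 13 8)(7 15))^80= (15)(5 8 13)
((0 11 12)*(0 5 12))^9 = (0 11)(5 12)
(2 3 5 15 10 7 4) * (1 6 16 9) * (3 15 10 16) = (1 6 3 5 10 7 4 2 15 16 9) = [0, 6, 15, 5, 2, 10, 3, 4, 8, 1, 7, 11, 12, 13, 14, 16, 9]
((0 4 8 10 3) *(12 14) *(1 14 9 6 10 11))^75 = ((0 4 8 11 1 14 12 9 6 10 3))^75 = (0 10 9 14 11 4 3 6 12 1 8)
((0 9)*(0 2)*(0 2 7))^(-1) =((0 9 7))^(-1) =(0 7 9)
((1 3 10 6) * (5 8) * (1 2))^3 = ((1 3 10 6 2)(5 8))^3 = (1 6 3 2 10)(5 8)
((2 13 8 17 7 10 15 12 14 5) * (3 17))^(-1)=(2 5 14 12 15 10 7 17 3 8 13)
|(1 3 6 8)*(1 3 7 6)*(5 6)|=6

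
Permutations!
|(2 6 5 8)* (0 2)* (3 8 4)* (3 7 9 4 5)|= |(0 2 6 3 8)(4 7 9)|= 15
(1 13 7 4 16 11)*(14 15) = [0, 13, 2, 3, 16, 5, 6, 4, 8, 9, 10, 1, 12, 7, 15, 14, 11] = (1 13 7 4 16 11)(14 15)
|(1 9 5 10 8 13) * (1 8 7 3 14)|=|(1 9 5 10 7 3 14)(8 13)|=14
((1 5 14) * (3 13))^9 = (14)(3 13)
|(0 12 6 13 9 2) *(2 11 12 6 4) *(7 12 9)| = 14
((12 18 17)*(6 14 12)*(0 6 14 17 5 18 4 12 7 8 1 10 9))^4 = ((0 6 17 14 7 8 1 10 9)(4 12)(5 18))^4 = (18)(0 7 9 14 10 17 1 6 8)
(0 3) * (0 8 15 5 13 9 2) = (0 3 8 15 5 13 9 2) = [3, 1, 0, 8, 4, 13, 6, 7, 15, 2, 10, 11, 12, 9, 14, 5]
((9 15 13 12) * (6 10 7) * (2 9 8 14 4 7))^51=((2 9 15 13 12 8 14 4 7 6 10))^51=(2 4 13 10 14 15 6 8 9 7 12)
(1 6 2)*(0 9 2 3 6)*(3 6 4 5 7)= (0 9 2 1)(3 4 5 7)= [9, 0, 1, 4, 5, 7, 6, 3, 8, 2]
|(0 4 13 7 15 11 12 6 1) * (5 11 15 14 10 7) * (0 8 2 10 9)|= |(15)(0 4 13 5 11 12 6 1 8 2 10 7 14 9)|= 14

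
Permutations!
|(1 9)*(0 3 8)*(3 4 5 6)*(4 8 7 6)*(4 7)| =|(0 8)(1 9)(3 4 5 7 6)| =10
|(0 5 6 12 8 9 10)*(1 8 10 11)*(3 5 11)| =10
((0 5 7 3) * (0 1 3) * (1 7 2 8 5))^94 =(0 3)(1 7)(2 8 5)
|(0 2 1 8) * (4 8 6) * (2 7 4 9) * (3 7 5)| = 12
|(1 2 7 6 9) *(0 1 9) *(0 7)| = 6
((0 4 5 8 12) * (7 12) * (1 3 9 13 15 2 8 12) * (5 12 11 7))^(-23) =((0 4 12)(1 3 9 13 15 2 8 5 11 7))^(-23) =(0 4 12)(1 5 15 3 11 2 9 7 8 13)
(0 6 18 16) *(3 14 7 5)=(0 6 18 16)(3 14 7 5)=[6, 1, 2, 14, 4, 3, 18, 5, 8, 9, 10, 11, 12, 13, 7, 15, 0, 17, 16]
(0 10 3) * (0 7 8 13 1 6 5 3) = (0 10)(1 6 5 3 7 8 13) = [10, 6, 2, 7, 4, 3, 5, 8, 13, 9, 0, 11, 12, 1]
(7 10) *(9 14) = (7 10)(9 14) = [0, 1, 2, 3, 4, 5, 6, 10, 8, 14, 7, 11, 12, 13, 9]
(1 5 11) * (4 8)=(1 5 11)(4 8)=[0, 5, 2, 3, 8, 11, 6, 7, 4, 9, 10, 1]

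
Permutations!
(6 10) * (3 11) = (3 11)(6 10) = [0, 1, 2, 11, 4, 5, 10, 7, 8, 9, 6, 3]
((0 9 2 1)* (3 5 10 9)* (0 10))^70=((0 3 5)(1 10 9 2))^70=(0 3 5)(1 9)(2 10)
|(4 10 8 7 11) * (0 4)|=|(0 4 10 8 7 11)|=6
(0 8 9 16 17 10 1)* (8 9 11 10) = (0 9 16 17 8 11 10 1) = [9, 0, 2, 3, 4, 5, 6, 7, 11, 16, 1, 10, 12, 13, 14, 15, 17, 8]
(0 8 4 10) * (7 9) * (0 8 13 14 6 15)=(0 13 14 6 15)(4 10 8)(7 9)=[13, 1, 2, 3, 10, 5, 15, 9, 4, 7, 8, 11, 12, 14, 6, 0]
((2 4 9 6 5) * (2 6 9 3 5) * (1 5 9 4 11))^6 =((1 5 6 2 11)(3 9 4))^6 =(1 5 6 2 11)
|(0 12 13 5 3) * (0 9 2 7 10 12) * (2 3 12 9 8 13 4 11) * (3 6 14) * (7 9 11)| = |(2 9 6 14 3 8 13 5 12 4 7 10 11)| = 13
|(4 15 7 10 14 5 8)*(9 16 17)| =|(4 15 7 10 14 5 8)(9 16 17)| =21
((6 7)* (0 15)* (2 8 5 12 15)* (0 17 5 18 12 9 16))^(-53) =(0 5 12 2 9 15 8 16 17 18)(6 7)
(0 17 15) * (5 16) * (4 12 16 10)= [17, 1, 2, 3, 12, 10, 6, 7, 8, 9, 4, 11, 16, 13, 14, 0, 5, 15]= (0 17 15)(4 12 16 5 10)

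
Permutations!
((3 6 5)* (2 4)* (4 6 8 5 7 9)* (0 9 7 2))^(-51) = ((0 9 4)(2 6)(3 8 5))^(-51) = (9)(2 6)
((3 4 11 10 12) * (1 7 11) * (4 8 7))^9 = ((1 4)(3 8 7 11 10 12))^9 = (1 4)(3 11)(7 12)(8 10)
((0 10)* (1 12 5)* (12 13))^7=(0 10)(1 5 12 13)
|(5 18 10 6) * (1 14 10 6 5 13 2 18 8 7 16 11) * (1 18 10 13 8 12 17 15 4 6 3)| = 17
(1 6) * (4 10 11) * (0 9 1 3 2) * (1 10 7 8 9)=(0 1 6 3 2)(4 7 8 9 10 11)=[1, 6, 0, 2, 7, 5, 3, 8, 9, 10, 11, 4]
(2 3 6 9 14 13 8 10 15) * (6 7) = (2 3 7 6 9 14 13 8 10 15) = [0, 1, 3, 7, 4, 5, 9, 6, 10, 14, 15, 11, 12, 8, 13, 2]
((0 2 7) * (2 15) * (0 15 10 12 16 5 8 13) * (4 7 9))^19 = ((0 10 12 16 5 8 13)(2 9 4 7 15))^19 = (0 8 16 10 13 5 12)(2 15 7 4 9)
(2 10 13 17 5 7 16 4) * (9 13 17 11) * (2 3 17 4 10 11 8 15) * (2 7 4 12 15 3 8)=(2 11 9 13)(3 17 5 4 8)(7 16 10 12 15)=[0, 1, 11, 17, 8, 4, 6, 16, 3, 13, 12, 9, 15, 2, 14, 7, 10, 5]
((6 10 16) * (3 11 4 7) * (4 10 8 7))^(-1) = ((3 11 10 16 6 8 7))^(-1) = (3 7 8 6 16 10 11)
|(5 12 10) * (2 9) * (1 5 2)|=|(1 5 12 10 2 9)|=6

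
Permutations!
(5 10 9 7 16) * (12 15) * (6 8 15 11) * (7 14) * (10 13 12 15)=[0, 1, 2, 3, 4, 13, 8, 16, 10, 14, 9, 6, 11, 12, 7, 15, 5]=(5 13 12 11 6 8 10 9 14 7 16)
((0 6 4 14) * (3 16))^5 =(0 6 4 14)(3 16)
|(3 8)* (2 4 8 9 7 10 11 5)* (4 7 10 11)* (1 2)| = 5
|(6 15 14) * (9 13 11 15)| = |(6 9 13 11 15 14)| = 6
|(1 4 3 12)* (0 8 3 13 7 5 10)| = |(0 8 3 12 1 4 13 7 5 10)| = 10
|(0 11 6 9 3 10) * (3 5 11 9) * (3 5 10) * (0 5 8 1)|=|(0 9 10 5 11 6 8 1)|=8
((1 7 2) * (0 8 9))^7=(0 8 9)(1 7 2)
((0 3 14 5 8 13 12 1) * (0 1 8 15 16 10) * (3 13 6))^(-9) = ((0 13 12 8 6 3 14 5 15 16 10))^(-9) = (0 12 6 14 15 10 13 8 3 5 16)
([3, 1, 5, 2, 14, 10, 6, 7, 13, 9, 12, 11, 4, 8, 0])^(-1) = (0 14 4 12 10 5 2 3)(8 13)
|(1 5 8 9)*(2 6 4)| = |(1 5 8 9)(2 6 4)| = 12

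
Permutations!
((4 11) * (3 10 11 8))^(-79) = ((3 10 11 4 8))^(-79) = (3 10 11 4 8)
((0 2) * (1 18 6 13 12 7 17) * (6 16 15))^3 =((0 2)(1 18 16 15 6 13 12 7 17))^3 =(0 2)(1 15 12)(6 7 18)(13 17 16)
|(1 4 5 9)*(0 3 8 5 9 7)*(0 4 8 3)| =6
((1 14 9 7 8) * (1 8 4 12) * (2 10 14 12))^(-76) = (2 14 7)(4 10 9)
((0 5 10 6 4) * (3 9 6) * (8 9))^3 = (0 3 6 5 8 4 10 9)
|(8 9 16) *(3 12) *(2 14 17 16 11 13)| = |(2 14 17 16 8 9 11 13)(3 12)| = 8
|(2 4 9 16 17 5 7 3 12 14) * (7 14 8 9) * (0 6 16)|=|(0 6 16 17 5 14 2 4 7 3 12 8 9)|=13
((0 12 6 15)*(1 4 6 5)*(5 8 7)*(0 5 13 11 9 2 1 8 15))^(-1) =((0 12 15 5 8 7 13 11 9 2 1 4 6))^(-1) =(0 6 4 1 2 9 11 13 7 8 5 15 12)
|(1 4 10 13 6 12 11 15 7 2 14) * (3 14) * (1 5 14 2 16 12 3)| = |(1 4 10 13 6 3 2)(5 14)(7 16 12 11 15)| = 70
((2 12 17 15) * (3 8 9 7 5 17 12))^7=((2 3 8 9 7 5 17 15))^7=(2 15 17 5 7 9 8 3)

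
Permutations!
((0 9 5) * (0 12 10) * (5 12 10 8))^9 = (0 8)(5 9)(10 12)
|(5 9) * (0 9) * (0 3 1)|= 5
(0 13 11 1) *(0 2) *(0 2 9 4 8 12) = (0 13 11 1 9 4 8 12) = [13, 9, 2, 3, 8, 5, 6, 7, 12, 4, 10, 1, 0, 11]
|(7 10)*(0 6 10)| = |(0 6 10 7)| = 4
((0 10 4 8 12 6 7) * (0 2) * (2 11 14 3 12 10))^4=(3 11 6)(4 8 10)(7 12 14)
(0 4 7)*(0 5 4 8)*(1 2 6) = (0 8)(1 2 6)(4 7 5) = [8, 2, 6, 3, 7, 4, 1, 5, 0]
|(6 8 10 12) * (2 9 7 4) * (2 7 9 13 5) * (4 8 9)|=21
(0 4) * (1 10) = (0 4)(1 10) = [4, 10, 2, 3, 0, 5, 6, 7, 8, 9, 1]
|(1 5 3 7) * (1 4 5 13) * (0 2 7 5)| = |(0 2 7 4)(1 13)(3 5)| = 4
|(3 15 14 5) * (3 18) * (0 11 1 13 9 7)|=|(0 11 1 13 9 7)(3 15 14 5 18)|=30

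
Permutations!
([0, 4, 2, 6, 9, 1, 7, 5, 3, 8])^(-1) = [0, 5, 2, 8, 1, 7, 3, 6, 9, 4]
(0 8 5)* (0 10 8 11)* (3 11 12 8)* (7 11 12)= (0 7 11)(3 12 8 5 10)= [7, 1, 2, 12, 4, 10, 6, 11, 5, 9, 3, 0, 8]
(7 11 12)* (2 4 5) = (2 4 5)(7 11 12) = [0, 1, 4, 3, 5, 2, 6, 11, 8, 9, 10, 12, 7]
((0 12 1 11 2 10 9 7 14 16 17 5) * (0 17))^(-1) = (0 16 14 7 9 10 2 11 1 12)(5 17)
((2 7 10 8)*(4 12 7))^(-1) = ((2 4 12 7 10 8))^(-1) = (2 8 10 7 12 4)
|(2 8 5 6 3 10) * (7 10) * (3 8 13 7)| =12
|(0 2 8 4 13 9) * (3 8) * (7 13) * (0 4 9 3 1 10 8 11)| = 11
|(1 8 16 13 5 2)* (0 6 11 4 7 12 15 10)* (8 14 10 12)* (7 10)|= 40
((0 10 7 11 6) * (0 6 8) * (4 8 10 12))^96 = (12)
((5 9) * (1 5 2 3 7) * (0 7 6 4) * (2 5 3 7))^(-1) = (0 4 6 3 1 7 2)(5 9)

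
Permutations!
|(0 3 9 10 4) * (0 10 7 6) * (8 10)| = 15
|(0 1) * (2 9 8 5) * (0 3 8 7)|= 8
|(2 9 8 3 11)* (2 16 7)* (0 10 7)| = 9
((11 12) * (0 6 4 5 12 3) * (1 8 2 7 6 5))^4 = (0 3 11 12 5)(1 6 2)(4 7 8)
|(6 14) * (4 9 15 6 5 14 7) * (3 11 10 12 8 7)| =|(3 11 10 12 8 7 4 9 15 6)(5 14)| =10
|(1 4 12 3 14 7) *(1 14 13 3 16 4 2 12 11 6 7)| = |(1 2 12 16 4 11 6 7 14)(3 13)| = 18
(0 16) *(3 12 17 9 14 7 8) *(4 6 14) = (0 16)(3 12 17 9 4 6 14 7 8) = [16, 1, 2, 12, 6, 5, 14, 8, 3, 4, 10, 11, 17, 13, 7, 15, 0, 9]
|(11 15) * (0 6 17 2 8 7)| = 6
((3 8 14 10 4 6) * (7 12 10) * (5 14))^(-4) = (3 12 8 10 5 4 14 6 7) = ((3 8 5 14 7 12 10 4 6))^(-4)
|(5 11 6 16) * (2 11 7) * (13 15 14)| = |(2 11 6 16 5 7)(13 15 14)| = 6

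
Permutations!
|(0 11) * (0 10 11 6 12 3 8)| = 10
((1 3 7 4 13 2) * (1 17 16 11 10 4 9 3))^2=(2 16 10 13 17 11 4)(3 9 7)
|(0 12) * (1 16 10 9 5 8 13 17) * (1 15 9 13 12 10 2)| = |(0 10 13 17 15 9 5 8 12)(1 16 2)| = 9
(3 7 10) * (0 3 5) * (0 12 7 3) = (5 12 7 10) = [0, 1, 2, 3, 4, 12, 6, 10, 8, 9, 5, 11, 7]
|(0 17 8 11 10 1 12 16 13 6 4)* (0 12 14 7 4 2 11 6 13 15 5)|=15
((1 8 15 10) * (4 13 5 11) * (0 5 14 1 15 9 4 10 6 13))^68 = (0 1 15)(4 14 10)(5 8 6)(9 13 11) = ((0 5 11 10 15 6 13 14 1 8 9 4))^68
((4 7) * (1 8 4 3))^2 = (1 4 3 8 7)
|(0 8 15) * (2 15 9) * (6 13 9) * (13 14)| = 8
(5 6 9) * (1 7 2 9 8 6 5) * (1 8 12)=(1 7 2 9 8 6 12)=[0, 7, 9, 3, 4, 5, 12, 2, 6, 8, 10, 11, 1]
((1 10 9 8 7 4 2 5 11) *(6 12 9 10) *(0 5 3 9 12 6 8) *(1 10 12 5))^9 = (0 1 8 7 4 2 3 9)(5 11 10 12)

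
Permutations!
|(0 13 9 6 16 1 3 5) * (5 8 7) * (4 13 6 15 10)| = 40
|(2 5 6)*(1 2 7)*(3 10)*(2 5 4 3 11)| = |(1 5 6 7)(2 4 3 10 11)| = 20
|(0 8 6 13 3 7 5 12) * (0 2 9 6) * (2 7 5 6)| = 6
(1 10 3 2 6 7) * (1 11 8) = (1 10 3 2 6 7 11 8) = [0, 10, 6, 2, 4, 5, 7, 11, 1, 9, 3, 8]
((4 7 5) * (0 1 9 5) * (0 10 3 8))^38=(0 9 4 10 8 1 5 7 3)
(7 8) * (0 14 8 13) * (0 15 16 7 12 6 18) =[14, 1, 2, 3, 4, 5, 18, 13, 12, 9, 10, 11, 6, 15, 8, 16, 7, 17, 0] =(0 14 8 12 6 18)(7 13 15 16)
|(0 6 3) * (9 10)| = |(0 6 3)(9 10)| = 6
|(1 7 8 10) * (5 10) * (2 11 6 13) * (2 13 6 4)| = |(13)(1 7 8 5 10)(2 11 4)| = 15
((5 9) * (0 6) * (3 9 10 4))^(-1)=((0 6)(3 9 5 10 4))^(-1)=(0 6)(3 4 10 5 9)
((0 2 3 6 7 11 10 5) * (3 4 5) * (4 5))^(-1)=((0 2 5)(3 6 7 11 10))^(-1)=(0 5 2)(3 10 11 7 6)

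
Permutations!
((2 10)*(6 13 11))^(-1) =(2 10)(6 11 13)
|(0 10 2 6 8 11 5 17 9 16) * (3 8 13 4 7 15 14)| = 16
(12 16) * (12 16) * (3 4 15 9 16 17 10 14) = (3 4 15 9 16 17 10 14) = [0, 1, 2, 4, 15, 5, 6, 7, 8, 16, 14, 11, 12, 13, 3, 9, 17, 10]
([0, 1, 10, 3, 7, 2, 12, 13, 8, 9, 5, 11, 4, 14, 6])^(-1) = (2 5 10)(4 12 6 14 13 7)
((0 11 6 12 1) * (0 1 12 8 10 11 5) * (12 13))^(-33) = ((0 5)(6 8 10 11)(12 13))^(-33) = (0 5)(6 11 10 8)(12 13)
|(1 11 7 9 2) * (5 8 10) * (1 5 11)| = 7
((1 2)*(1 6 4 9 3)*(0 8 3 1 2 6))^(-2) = ((0 8 3 2)(1 6 4 9))^(-2) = (0 3)(1 4)(2 8)(6 9)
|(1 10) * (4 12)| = |(1 10)(4 12)| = 2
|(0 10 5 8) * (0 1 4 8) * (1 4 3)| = 6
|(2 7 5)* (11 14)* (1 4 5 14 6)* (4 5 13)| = |(1 5 2 7 14 11 6)(4 13)| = 14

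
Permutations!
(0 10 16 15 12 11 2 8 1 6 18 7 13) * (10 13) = (0 13)(1 6 18 7 10 16 15 12 11 2 8) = [13, 6, 8, 3, 4, 5, 18, 10, 1, 9, 16, 2, 11, 0, 14, 12, 15, 17, 7]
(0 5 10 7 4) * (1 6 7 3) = [5, 6, 2, 1, 0, 10, 7, 4, 8, 9, 3] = (0 5 10 3 1 6 7 4)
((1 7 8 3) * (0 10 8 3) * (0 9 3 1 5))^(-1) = (0 5 3 9 8 10)(1 7)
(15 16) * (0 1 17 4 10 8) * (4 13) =[1, 17, 2, 3, 10, 5, 6, 7, 0, 9, 8, 11, 12, 4, 14, 16, 15, 13] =(0 1 17 13 4 10 8)(15 16)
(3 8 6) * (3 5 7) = (3 8 6 5 7) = [0, 1, 2, 8, 4, 7, 5, 3, 6]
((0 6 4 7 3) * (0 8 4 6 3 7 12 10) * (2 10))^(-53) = (0 4 10 8 2 3 12)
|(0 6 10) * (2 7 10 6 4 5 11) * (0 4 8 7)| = 8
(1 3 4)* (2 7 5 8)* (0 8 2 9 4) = [8, 3, 7, 0, 1, 2, 6, 5, 9, 4] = (0 8 9 4 1 3)(2 7 5)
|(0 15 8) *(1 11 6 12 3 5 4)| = |(0 15 8)(1 11 6 12 3 5 4)| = 21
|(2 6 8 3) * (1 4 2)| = |(1 4 2 6 8 3)| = 6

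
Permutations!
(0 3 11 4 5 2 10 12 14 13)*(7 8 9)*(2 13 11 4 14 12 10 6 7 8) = [3, 1, 6, 4, 5, 13, 7, 2, 9, 8, 10, 14, 12, 0, 11] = (0 3 4 5 13)(2 6 7)(8 9)(11 14)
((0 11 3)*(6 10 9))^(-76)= ((0 11 3)(6 10 9))^(-76)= (0 3 11)(6 9 10)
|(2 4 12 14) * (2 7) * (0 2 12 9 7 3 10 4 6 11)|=|(0 2 6 11)(3 10 4 9 7 12 14)|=28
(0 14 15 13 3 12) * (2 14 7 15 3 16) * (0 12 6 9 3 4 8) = (0 7 15 13 16 2 14 4 8)(3 6 9) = [7, 1, 14, 6, 8, 5, 9, 15, 0, 3, 10, 11, 12, 16, 4, 13, 2]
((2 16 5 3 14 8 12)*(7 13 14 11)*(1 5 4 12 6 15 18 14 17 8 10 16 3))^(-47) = ((1 5)(2 3 11 7 13 17 8 6 15 18 14 10 16 4 12))^(-47) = (1 5)(2 4 10 18 6 17 7 3 12 16 14 15 8 13 11)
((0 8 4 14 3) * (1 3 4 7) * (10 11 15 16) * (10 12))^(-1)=(0 3 1 7 8)(4 14)(10 12 16 15 11)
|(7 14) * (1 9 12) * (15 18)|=|(1 9 12)(7 14)(15 18)|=6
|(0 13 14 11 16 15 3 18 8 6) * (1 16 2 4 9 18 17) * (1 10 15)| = 20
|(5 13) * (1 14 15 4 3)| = |(1 14 15 4 3)(5 13)| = 10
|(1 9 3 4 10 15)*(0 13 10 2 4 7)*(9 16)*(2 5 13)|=|(0 2 4 5 13 10 15 1 16 9 3 7)|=12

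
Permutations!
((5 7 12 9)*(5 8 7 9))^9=(5 12 7 8 9)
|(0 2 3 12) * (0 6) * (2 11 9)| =7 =|(0 11 9 2 3 12 6)|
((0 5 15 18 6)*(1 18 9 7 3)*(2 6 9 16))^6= (1 18 9 7 3)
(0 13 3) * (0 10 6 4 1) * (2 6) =(0 13 3 10 2 6 4 1) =[13, 0, 6, 10, 1, 5, 4, 7, 8, 9, 2, 11, 12, 3]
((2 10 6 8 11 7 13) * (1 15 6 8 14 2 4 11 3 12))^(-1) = ((1 15 6 14 2 10 8 3 12)(4 11 7 13))^(-1) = (1 12 3 8 10 2 14 6 15)(4 13 7 11)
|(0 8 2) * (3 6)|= 6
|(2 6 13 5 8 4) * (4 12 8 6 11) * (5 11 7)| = 14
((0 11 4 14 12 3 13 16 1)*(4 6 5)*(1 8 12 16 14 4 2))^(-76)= (0 6 2)(1 11 5)(3 14 8)(12 13 16)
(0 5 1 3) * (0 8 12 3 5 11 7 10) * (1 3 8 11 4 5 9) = (0 4 5 3 11 7 10)(1 9)(8 12) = [4, 9, 2, 11, 5, 3, 6, 10, 12, 1, 0, 7, 8]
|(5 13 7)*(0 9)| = 6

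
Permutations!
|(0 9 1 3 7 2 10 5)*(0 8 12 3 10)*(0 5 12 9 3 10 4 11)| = |(0 3 7 2 5 8 9 1 4 11)(10 12)| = 10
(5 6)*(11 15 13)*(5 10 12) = (5 6 10 12)(11 15 13) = [0, 1, 2, 3, 4, 6, 10, 7, 8, 9, 12, 15, 5, 11, 14, 13]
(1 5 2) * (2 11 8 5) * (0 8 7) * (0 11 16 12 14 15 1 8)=(1 2 8 5 16 12 14 15)(7 11)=[0, 2, 8, 3, 4, 16, 6, 11, 5, 9, 10, 7, 14, 13, 15, 1, 12]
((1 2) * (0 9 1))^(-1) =((0 9 1 2))^(-1) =(0 2 1 9)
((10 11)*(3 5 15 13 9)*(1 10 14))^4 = (3 9 13 15 5)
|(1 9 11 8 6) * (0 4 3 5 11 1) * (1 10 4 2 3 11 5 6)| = |(0 2 3 6)(1 9 10 4 11 8)| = 12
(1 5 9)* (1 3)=(1 5 9 3)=[0, 5, 2, 1, 4, 9, 6, 7, 8, 3]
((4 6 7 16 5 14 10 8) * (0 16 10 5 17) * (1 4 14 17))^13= (0 1 6 10 14 17 16 4 7 8 5)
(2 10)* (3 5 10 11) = (2 11 3 5 10) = [0, 1, 11, 5, 4, 10, 6, 7, 8, 9, 2, 3]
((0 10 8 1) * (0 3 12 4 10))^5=((1 3 12 4 10 8))^5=(1 8 10 4 12 3)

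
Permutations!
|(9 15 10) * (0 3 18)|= 3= |(0 3 18)(9 15 10)|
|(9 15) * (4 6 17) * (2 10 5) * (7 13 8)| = 6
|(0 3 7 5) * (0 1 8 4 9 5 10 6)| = 5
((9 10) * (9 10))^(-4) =((10))^(-4) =(10)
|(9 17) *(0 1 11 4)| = 4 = |(0 1 11 4)(9 17)|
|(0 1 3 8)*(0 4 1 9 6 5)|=4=|(0 9 6 5)(1 3 8 4)|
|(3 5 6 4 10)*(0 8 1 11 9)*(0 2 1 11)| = 30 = |(0 8 11 9 2 1)(3 5 6 4 10)|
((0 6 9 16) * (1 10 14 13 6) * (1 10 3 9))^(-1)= ((0 10 14 13 6 1 3 9 16))^(-1)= (0 16 9 3 1 6 13 14 10)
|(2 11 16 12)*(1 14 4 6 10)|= |(1 14 4 6 10)(2 11 16 12)|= 20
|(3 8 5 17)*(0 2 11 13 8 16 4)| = |(0 2 11 13 8 5 17 3 16 4)| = 10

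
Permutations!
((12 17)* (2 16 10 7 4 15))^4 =((2 16 10 7 4 15)(12 17))^4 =(17)(2 4 10)(7 16 15)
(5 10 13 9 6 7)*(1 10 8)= (1 10 13 9 6 7 5 8)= [0, 10, 2, 3, 4, 8, 7, 5, 1, 6, 13, 11, 12, 9]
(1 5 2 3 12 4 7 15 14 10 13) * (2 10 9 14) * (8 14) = [0, 5, 3, 12, 7, 10, 6, 15, 14, 8, 13, 11, 4, 1, 9, 2] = (1 5 10 13)(2 3 12 4 7 15)(8 14 9)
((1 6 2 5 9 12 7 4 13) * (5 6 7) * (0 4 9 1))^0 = ((0 4 13)(1 7 9 12 5)(2 6))^0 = (13)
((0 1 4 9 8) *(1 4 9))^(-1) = (0 8 9 1 4)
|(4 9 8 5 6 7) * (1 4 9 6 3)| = |(1 4 6 7 9 8 5 3)| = 8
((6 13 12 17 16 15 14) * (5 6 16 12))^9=(12 17)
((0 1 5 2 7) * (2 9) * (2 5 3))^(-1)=(0 7 2 3 1)(5 9)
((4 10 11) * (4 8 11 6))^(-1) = (4 6 10)(8 11)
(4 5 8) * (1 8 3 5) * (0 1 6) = (0 1 8 4 6)(3 5) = [1, 8, 2, 5, 6, 3, 0, 7, 4]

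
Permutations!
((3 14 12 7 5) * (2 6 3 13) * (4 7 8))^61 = ((2 6 3 14 12 8 4 7 5 13))^61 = (2 6 3 14 12 8 4 7 5 13)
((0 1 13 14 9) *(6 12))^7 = (0 13 9 1 14)(6 12)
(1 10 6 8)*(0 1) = (0 1 10 6 8) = [1, 10, 2, 3, 4, 5, 8, 7, 0, 9, 6]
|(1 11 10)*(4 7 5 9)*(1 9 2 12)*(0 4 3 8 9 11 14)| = |(0 4 7 5 2 12 1 14)(3 8 9)(10 11)| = 24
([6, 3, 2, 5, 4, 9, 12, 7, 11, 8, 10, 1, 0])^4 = (0 6 12)(1 8 5)(3 11 9)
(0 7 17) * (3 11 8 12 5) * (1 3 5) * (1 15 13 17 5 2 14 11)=(0 7 5 2 14 11 8 12 15 13 17)(1 3)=[7, 3, 14, 1, 4, 2, 6, 5, 12, 9, 10, 8, 15, 17, 11, 13, 16, 0]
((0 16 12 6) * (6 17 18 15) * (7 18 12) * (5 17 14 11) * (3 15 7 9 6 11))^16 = (18)(3 11 17 14 15 5 12)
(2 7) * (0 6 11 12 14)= [6, 1, 7, 3, 4, 5, 11, 2, 8, 9, 10, 12, 14, 13, 0]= (0 6 11 12 14)(2 7)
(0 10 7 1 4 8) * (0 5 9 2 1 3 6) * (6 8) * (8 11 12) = (0 10 7 3 11 12 8 5 9 2 1 4 6) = [10, 4, 1, 11, 6, 9, 0, 3, 5, 2, 7, 12, 8]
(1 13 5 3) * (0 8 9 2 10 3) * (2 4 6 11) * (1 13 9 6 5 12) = (0 8 6 11 2 10 3 13 12 1 9 4 5) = [8, 9, 10, 13, 5, 0, 11, 7, 6, 4, 3, 2, 1, 12]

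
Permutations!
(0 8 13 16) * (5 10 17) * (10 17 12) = [8, 1, 2, 3, 4, 17, 6, 7, 13, 9, 12, 11, 10, 16, 14, 15, 0, 5] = (0 8 13 16)(5 17)(10 12)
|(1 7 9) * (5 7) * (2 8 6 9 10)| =|(1 5 7 10 2 8 6 9)| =8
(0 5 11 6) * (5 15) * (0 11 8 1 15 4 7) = (0 4 7)(1 15 5 8)(6 11) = [4, 15, 2, 3, 7, 8, 11, 0, 1, 9, 10, 6, 12, 13, 14, 5]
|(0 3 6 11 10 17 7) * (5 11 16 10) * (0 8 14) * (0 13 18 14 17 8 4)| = |(0 3 6 16 10 8 17 7 4)(5 11)(13 18 14)| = 18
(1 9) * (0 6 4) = (0 6 4)(1 9) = [6, 9, 2, 3, 0, 5, 4, 7, 8, 1]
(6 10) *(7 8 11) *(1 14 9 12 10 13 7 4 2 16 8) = [0, 14, 16, 3, 2, 5, 13, 1, 11, 12, 6, 4, 10, 7, 9, 15, 8] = (1 14 9 12 10 6 13 7)(2 16 8 11 4)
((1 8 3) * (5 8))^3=((1 5 8 3))^3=(1 3 8 5)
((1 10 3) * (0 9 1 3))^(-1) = (0 10 1 9)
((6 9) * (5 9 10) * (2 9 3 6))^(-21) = (2 9)(3 5 10 6) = ((2 9)(3 6 10 5))^(-21)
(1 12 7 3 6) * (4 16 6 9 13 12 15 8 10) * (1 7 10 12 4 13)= (1 15 8 12 10 13 4 16 6 7 3 9)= [0, 15, 2, 9, 16, 5, 7, 3, 12, 1, 13, 11, 10, 4, 14, 8, 6]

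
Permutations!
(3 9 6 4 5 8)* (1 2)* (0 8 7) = (0 8 3 9 6 4 5 7)(1 2) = [8, 2, 1, 9, 5, 7, 4, 0, 3, 6]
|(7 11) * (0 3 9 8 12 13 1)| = 14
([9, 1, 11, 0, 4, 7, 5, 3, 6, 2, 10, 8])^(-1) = [3, 1, 9, 7, 4, 6, 8, 5, 11, 0, 10, 2]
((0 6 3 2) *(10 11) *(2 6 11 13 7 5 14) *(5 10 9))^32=(0 9 14)(2 11 5)(7 13 10)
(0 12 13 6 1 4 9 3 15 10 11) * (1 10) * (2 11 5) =[12, 4, 11, 15, 9, 2, 10, 7, 8, 3, 5, 0, 13, 6, 14, 1] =(0 12 13 6 10 5 2 11)(1 4 9 3 15)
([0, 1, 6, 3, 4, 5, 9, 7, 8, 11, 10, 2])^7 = (2 11 9 6)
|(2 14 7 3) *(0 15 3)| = 6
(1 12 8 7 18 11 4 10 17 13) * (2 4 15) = [0, 12, 4, 3, 10, 5, 6, 18, 7, 9, 17, 15, 8, 1, 14, 2, 16, 13, 11] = (1 12 8 7 18 11 15 2 4 10 17 13)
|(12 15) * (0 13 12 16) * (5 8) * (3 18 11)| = 30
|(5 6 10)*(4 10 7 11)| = |(4 10 5 6 7 11)| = 6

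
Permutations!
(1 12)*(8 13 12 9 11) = (1 9 11 8 13 12) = [0, 9, 2, 3, 4, 5, 6, 7, 13, 11, 10, 8, 1, 12]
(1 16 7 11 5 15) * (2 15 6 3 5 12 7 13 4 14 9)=(1 16 13 4 14 9 2 15)(3 5 6)(7 11 12)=[0, 16, 15, 5, 14, 6, 3, 11, 8, 2, 10, 12, 7, 4, 9, 1, 13]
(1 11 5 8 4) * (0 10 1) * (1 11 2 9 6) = (0 10 11 5 8 4)(1 2 9 6) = [10, 2, 9, 3, 0, 8, 1, 7, 4, 6, 11, 5]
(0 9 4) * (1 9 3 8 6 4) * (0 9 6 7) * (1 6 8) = [3, 8, 2, 1, 9, 5, 4, 0, 7, 6] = (0 3 1 8 7)(4 9 6)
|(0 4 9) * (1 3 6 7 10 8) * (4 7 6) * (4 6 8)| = 20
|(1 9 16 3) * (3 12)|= 5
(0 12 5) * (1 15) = (0 12 5)(1 15) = [12, 15, 2, 3, 4, 0, 6, 7, 8, 9, 10, 11, 5, 13, 14, 1]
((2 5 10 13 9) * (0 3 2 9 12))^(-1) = ((0 3 2 5 10 13 12))^(-1) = (0 12 13 10 5 2 3)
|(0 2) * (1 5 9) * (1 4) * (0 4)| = |(0 2 4 1 5 9)| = 6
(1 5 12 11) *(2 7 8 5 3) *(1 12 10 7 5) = (1 3 2 5 10 7 8)(11 12) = [0, 3, 5, 2, 4, 10, 6, 8, 1, 9, 7, 12, 11]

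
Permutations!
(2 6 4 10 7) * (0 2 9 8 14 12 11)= (0 2 6 4 10 7 9 8 14 12 11)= [2, 1, 6, 3, 10, 5, 4, 9, 14, 8, 7, 0, 11, 13, 12]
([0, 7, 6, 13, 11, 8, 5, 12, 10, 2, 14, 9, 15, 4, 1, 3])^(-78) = [0, 8, 4, 7, 15, 9, 11, 10, 2, 13, 6, 3, 14, 12, 5, 1]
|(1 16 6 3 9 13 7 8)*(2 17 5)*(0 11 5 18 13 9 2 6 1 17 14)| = 70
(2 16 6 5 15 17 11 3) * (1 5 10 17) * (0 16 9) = (0 16 6 10 17 11 3 2 9)(1 5 15) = [16, 5, 9, 2, 4, 15, 10, 7, 8, 0, 17, 3, 12, 13, 14, 1, 6, 11]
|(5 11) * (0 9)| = |(0 9)(5 11)| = 2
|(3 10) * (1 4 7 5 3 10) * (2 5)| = |(10)(1 4 7 2 5 3)| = 6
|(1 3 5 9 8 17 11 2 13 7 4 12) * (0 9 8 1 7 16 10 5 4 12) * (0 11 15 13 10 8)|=90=|(0 9 1 3 4 11 2 10 5)(7 12)(8 17 15 13 16)|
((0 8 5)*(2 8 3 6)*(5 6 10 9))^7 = (0 10 5 3 9)(2 8 6)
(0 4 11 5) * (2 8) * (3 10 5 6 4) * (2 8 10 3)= (0 2 10 5)(4 11 6)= [2, 1, 10, 3, 11, 0, 4, 7, 8, 9, 5, 6]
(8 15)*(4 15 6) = (4 15 8 6) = [0, 1, 2, 3, 15, 5, 4, 7, 6, 9, 10, 11, 12, 13, 14, 8]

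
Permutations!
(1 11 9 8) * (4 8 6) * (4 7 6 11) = (1 4 8)(6 7)(9 11) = [0, 4, 2, 3, 8, 5, 7, 6, 1, 11, 10, 9]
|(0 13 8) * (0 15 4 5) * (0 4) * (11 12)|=4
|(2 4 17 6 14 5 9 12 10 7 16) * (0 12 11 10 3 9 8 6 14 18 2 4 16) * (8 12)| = 16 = |(0 8 6 18 2 16 4 17 14 5 12 3 9 11 10 7)|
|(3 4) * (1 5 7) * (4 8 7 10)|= |(1 5 10 4 3 8 7)|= 7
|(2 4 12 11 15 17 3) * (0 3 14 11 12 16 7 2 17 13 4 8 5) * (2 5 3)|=13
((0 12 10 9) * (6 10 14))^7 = (0 12 14 6 10 9) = ((0 12 14 6 10 9))^7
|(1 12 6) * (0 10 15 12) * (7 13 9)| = |(0 10 15 12 6 1)(7 13 9)| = 6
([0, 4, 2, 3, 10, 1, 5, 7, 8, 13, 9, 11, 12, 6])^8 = (1 4 10 9 13 6 5)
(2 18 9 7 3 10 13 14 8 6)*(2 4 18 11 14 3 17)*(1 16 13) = (1 16 13 3 10)(2 11 14 8 6 4 18 9 7 17) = [0, 16, 11, 10, 18, 5, 4, 17, 6, 7, 1, 14, 12, 3, 8, 15, 13, 2, 9]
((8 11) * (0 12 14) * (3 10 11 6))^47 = ((0 12 14)(3 10 11 8 6))^47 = (0 14 12)(3 11 6 10 8)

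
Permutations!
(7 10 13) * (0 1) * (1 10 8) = [10, 0, 2, 3, 4, 5, 6, 8, 1, 9, 13, 11, 12, 7] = (0 10 13 7 8 1)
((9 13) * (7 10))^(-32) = ((7 10)(9 13))^(-32) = (13)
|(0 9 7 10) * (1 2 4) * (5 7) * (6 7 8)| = 21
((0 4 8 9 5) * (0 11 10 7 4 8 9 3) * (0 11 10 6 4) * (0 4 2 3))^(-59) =((0 8)(2 3 11 6)(4 9 5 10 7))^(-59) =(0 8)(2 3 11 6)(4 9 5 10 7)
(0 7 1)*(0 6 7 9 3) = (0 9 3)(1 6 7) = [9, 6, 2, 0, 4, 5, 7, 1, 8, 3]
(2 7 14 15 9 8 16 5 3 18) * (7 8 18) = [0, 1, 8, 7, 4, 3, 6, 14, 16, 18, 10, 11, 12, 13, 15, 9, 5, 17, 2] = (2 8 16 5 3 7 14 15 9 18)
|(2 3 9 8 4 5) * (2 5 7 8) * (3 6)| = 12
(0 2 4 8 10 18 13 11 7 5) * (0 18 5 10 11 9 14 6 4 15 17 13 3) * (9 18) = (0 2 15 17 13 18 3)(4 8 11 7 10 5 9 14 6) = [2, 1, 15, 0, 8, 9, 4, 10, 11, 14, 5, 7, 12, 18, 6, 17, 16, 13, 3]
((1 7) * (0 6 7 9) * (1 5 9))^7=(0 7 9 6 5)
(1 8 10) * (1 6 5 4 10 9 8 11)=(1 11)(4 10 6 5)(8 9)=[0, 11, 2, 3, 10, 4, 5, 7, 9, 8, 6, 1]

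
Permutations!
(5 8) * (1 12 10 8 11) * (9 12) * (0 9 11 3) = (0 9 12 10 8 5 3)(1 11) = [9, 11, 2, 0, 4, 3, 6, 7, 5, 12, 8, 1, 10]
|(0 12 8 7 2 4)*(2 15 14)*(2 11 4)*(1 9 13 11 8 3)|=|(0 12 3 1 9 13 11 4)(7 15 14 8)|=8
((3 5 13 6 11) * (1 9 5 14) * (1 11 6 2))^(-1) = (1 2 13 5 9)(3 11 14)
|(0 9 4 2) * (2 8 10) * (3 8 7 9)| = 15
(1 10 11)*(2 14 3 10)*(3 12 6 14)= (1 2 3 10 11)(6 14 12)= [0, 2, 3, 10, 4, 5, 14, 7, 8, 9, 11, 1, 6, 13, 12]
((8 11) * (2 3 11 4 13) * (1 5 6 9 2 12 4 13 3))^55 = (3 11 8 13 12 4)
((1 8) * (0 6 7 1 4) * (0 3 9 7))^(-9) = (0 6)(1 3)(4 7)(8 9)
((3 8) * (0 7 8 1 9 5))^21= (9)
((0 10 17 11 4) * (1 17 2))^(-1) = (0 4 11 17 1 2 10)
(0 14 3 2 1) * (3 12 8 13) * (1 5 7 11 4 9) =(0 14 12 8 13 3 2 5 7 11 4 9 1) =[14, 0, 5, 2, 9, 7, 6, 11, 13, 1, 10, 4, 8, 3, 12]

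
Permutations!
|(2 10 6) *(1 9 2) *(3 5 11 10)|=8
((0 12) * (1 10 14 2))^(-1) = (0 12)(1 2 14 10)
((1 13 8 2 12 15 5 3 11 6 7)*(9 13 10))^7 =((1 10 9 13 8 2 12 15 5 3 11 6 7))^7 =(1 15 10 5 9 3 13 11 8 6 2 7 12)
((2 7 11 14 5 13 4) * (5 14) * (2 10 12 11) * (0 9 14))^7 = (0 9 14)(2 7)(4 10 12 11 5 13) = ((0 9 14)(2 7)(4 10 12 11 5 13))^7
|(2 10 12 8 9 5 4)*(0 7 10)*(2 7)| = |(0 2)(4 7 10 12 8 9 5)| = 14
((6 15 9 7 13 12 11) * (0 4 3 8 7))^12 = ((0 4 3 8 7 13 12 11 6 15 9))^12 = (0 4 3 8 7 13 12 11 6 15 9)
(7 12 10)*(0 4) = (0 4)(7 12 10) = [4, 1, 2, 3, 0, 5, 6, 12, 8, 9, 7, 11, 10]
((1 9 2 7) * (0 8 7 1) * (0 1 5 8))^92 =(1 2 8)(5 7 9)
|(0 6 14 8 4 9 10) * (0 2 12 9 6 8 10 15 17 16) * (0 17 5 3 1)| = 26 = |(0 8 4 6 14 10 2 12 9 15 5 3 1)(16 17)|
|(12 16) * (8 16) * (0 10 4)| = |(0 10 4)(8 16 12)| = 3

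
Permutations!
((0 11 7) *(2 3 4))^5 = (0 7 11)(2 4 3)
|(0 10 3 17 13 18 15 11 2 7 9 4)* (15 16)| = 13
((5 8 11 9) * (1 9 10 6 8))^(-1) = ((1 9 5)(6 8 11 10))^(-1) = (1 5 9)(6 10 11 8)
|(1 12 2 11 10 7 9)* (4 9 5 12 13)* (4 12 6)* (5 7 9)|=|(1 13 12 2 11 10 9)(4 5 6)|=21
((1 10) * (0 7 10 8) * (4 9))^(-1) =(0 8 1 10 7)(4 9)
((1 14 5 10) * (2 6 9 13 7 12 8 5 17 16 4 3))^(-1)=((1 14 17 16 4 3 2 6 9 13 7 12 8 5 10))^(-1)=(1 10 5 8 12 7 13 9 6 2 3 4 16 17 14)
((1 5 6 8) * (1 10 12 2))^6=(1 2 12 10 8 6 5)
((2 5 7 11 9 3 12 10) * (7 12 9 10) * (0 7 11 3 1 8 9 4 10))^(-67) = ((0 7 3 4 10 2 5 12 11)(1 8 9))^(-67) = (0 2 7 5 3 12 4 11 10)(1 9 8)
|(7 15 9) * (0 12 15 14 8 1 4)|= 9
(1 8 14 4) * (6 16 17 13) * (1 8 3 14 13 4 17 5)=(1 3 14 17 4 8 13 6 16 5)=[0, 3, 2, 14, 8, 1, 16, 7, 13, 9, 10, 11, 12, 6, 17, 15, 5, 4]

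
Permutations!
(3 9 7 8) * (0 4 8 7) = (0 4 8 3 9) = [4, 1, 2, 9, 8, 5, 6, 7, 3, 0]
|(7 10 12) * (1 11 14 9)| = |(1 11 14 9)(7 10 12)| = 12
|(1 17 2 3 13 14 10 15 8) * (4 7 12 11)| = 36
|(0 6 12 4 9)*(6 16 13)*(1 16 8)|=9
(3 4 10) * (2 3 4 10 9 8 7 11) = (2 3 10 4 9 8 7 11) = [0, 1, 3, 10, 9, 5, 6, 11, 7, 8, 4, 2]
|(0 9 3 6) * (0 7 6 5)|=4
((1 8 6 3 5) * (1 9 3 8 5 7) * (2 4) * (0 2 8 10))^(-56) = ((0 2 4 8 6 10)(1 5 9 3 7))^(-56) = (0 6 4)(1 7 3 9 5)(2 10 8)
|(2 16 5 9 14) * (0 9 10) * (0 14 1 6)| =20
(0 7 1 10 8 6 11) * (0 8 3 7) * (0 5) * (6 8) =(0 5)(1 10 3 7)(6 11) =[5, 10, 2, 7, 4, 0, 11, 1, 8, 9, 3, 6]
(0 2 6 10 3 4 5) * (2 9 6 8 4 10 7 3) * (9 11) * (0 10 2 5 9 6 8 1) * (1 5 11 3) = (0 3 2 5 10 11 6 7 1)(4 9 8) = [3, 0, 5, 2, 9, 10, 7, 1, 4, 8, 11, 6]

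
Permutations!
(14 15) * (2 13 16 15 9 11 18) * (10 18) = (2 13 16 15 14 9 11 10 18) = [0, 1, 13, 3, 4, 5, 6, 7, 8, 11, 18, 10, 12, 16, 9, 14, 15, 17, 2]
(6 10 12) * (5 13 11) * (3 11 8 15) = [0, 1, 2, 11, 4, 13, 10, 7, 15, 9, 12, 5, 6, 8, 14, 3] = (3 11 5 13 8 15)(6 10 12)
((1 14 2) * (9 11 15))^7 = (1 14 2)(9 11 15)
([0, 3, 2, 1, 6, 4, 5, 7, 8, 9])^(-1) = (9)(1 3)(4 5 6)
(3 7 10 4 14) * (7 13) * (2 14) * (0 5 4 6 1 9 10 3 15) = (0 5 4 2 14 15)(1 9 10 6)(3 13 7) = [5, 9, 14, 13, 2, 4, 1, 3, 8, 10, 6, 11, 12, 7, 15, 0]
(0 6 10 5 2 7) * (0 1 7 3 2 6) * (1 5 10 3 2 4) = (10)(1 7 5 6 3 4) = [0, 7, 2, 4, 1, 6, 3, 5, 8, 9, 10]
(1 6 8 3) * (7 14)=(1 6 8 3)(7 14)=[0, 6, 2, 1, 4, 5, 8, 14, 3, 9, 10, 11, 12, 13, 7]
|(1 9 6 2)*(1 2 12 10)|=5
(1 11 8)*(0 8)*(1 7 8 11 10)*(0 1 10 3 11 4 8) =[4, 3, 2, 11, 8, 5, 6, 0, 7, 9, 10, 1] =(0 4 8 7)(1 3 11)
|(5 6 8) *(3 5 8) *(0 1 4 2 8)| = |(0 1 4 2 8)(3 5 6)| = 15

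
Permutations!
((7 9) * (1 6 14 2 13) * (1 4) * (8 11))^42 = (14)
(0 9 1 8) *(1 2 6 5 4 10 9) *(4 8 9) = (0 1 9 2 6 5 8)(4 10) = [1, 9, 6, 3, 10, 8, 5, 7, 0, 2, 4]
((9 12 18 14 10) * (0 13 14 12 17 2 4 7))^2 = ((0 13 14 10 9 17 2 4 7)(12 18))^2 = (18)(0 14 9 2 7 13 10 17 4)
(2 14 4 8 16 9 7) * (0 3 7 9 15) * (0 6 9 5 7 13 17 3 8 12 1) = (0 8 16 15 6 9 5 7 2 14 4 12 1)(3 13 17) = [8, 0, 14, 13, 12, 7, 9, 2, 16, 5, 10, 11, 1, 17, 4, 6, 15, 3]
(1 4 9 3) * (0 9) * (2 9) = [2, 4, 9, 1, 0, 5, 6, 7, 8, 3] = (0 2 9 3 1 4)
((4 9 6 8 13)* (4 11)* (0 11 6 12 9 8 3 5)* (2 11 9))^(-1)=(0 5 3 6 13 8 4 11 2 12 9)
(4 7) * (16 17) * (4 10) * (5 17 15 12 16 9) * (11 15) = [0, 1, 2, 3, 7, 17, 6, 10, 8, 5, 4, 15, 16, 13, 14, 12, 11, 9] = (4 7 10)(5 17 9)(11 15 12 16)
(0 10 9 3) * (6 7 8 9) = (0 10 6 7 8 9 3) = [10, 1, 2, 0, 4, 5, 7, 8, 9, 3, 6]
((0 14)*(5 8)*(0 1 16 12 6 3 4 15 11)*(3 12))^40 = (16) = ((0 14 1 16 3 4 15 11)(5 8)(6 12))^40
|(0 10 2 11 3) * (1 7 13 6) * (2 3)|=12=|(0 10 3)(1 7 13 6)(2 11)|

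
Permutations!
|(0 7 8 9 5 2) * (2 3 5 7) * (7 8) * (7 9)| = |(0 2)(3 5)(7 9 8)| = 6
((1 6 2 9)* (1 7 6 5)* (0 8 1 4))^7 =((0 8 1 5 4)(2 9 7 6))^7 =(0 1 4 8 5)(2 6 7 9)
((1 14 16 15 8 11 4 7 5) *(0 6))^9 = (16)(0 6)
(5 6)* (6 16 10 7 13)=(5 16 10 7 13 6)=[0, 1, 2, 3, 4, 16, 5, 13, 8, 9, 7, 11, 12, 6, 14, 15, 10]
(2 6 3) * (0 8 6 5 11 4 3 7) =(0 8 6 7)(2 5 11 4 3) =[8, 1, 5, 2, 3, 11, 7, 0, 6, 9, 10, 4]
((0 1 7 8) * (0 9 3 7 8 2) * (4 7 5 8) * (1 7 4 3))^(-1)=(0 2 7)(1 9 8 5 3)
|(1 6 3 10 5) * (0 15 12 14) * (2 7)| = |(0 15 12 14)(1 6 3 10 5)(2 7)| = 20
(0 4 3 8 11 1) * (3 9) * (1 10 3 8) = [4, 0, 2, 1, 9, 5, 6, 7, 11, 8, 3, 10] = (0 4 9 8 11 10 3 1)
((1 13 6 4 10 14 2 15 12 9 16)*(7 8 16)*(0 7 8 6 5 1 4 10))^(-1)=((0 7 6 10 14 2 15 12 9 8 16 4)(1 13 5))^(-1)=(0 4 16 8 9 12 15 2 14 10 6 7)(1 5 13)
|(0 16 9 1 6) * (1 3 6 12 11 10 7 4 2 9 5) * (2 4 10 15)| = 22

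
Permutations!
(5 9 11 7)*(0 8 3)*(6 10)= (0 8 3)(5 9 11 7)(6 10)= [8, 1, 2, 0, 4, 9, 10, 5, 3, 11, 6, 7]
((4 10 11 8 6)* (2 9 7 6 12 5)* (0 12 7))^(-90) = (12)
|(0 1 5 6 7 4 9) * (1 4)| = 12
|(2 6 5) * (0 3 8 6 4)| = 7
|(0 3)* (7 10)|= |(0 3)(7 10)|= 2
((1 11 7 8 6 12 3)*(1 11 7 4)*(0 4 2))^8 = (0 11 12 8 1)(2 3 6 7 4)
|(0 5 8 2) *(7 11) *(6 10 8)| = 6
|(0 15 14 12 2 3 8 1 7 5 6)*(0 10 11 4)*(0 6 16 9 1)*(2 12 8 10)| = 60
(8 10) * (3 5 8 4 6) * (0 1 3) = [1, 3, 2, 5, 6, 8, 0, 7, 10, 9, 4] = (0 1 3 5 8 10 4 6)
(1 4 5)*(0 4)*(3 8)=[4, 0, 2, 8, 5, 1, 6, 7, 3]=(0 4 5 1)(3 8)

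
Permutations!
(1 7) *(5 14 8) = (1 7)(5 14 8) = [0, 7, 2, 3, 4, 14, 6, 1, 5, 9, 10, 11, 12, 13, 8]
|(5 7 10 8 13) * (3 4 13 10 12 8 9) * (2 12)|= 10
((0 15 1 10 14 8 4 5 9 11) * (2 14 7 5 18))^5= (18)(0 5 1 11 7 15 9 10)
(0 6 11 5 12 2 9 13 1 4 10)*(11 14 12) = (0 6 14 12 2 9 13 1 4 10)(5 11) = [6, 4, 9, 3, 10, 11, 14, 7, 8, 13, 0, 5, 2, 1, 12]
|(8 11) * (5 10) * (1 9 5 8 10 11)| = |(1 9 5 11 10 8)| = 6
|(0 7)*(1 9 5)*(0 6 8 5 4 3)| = 9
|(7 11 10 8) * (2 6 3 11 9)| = |(2 6 3 11 10 8 7 9)| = 8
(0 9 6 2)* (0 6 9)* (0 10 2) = (0 10 2 6) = [10, 1, 6, 3, 4, 5, 0, 7, 8, 9, 2]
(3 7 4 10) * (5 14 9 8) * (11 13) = (3 7 4 10)(5 14 9 8)(11 13) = [0, 1, 2, 7, 10, 14, 6, 4, 5, 8, 3, 13, 12, 11, 9]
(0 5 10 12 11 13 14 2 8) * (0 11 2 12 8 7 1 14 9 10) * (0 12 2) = (0 5 12)(1 14 2 7)(8 11 13 9 10) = [5, 14, 7, 3, 4, 12, 6, 1, 11, 10, 8, 13, 0, 9, 2]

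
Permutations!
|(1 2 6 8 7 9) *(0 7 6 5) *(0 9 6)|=4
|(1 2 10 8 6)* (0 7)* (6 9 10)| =|(0 7)(1 2 6)(8 9 10)| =6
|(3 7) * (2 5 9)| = 6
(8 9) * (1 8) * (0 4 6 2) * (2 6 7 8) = [4, 2, 0, 3, 7, 5, 6, 8, 9, 1] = (0 4 7 8 9 1 2)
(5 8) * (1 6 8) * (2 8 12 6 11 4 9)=[0, 11, 8, 3, 9, 1, 12, 7, 5, 2, 10, 4, 6]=(1 11 4 9 2 8 5)(6 12)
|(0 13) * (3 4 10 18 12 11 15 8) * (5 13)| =|(0 5 13)(3 4 10 18 12 11 15 8)| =24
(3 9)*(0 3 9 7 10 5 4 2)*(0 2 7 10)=[3, 1, 2, 10, 7, 4, 6, 0, 8, 9, 5]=(0 3 10 5 4 7)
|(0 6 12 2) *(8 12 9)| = 6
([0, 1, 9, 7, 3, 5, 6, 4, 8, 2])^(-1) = (2 9)(3 4 7)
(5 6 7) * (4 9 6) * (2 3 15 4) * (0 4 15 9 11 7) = (15)(0 4 11 7 5 2 3 9 6) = [4, 1, 3, 9, 11, 2, 0, 5, 8, 6, 10, 7, 12, 13, 14, 15]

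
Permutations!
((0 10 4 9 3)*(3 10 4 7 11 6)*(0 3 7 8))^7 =(0 9 8 4 10)(6 7 11)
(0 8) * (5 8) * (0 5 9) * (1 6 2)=(0 9)(1 6 2)(5 8)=[9, 6, 1, 3, 4, 8, 2, 7, 5, 0]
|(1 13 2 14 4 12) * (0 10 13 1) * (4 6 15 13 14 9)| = 10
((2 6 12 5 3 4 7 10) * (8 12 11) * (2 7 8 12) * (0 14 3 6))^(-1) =(0 2 8 4 3 14)(5 12 11 6)(7 10)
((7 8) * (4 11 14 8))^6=(4 11 14 8 7)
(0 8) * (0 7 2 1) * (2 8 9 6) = [9, 0, 1, 3, 4, 5, 2, 8, 7, 6] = (0 9 6 2 1)(7 8)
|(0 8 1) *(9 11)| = 6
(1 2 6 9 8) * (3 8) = (1 2 6 9 3 8) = [0, 2, 6, 8, 4, 5, 9, 7, 1, 3]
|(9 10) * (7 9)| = |(7 9 10)| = 3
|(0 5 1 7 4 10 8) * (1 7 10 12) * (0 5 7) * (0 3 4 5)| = 9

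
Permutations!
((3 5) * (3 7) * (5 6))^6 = ((3 6 5 7))^6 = (3 5)(6 7)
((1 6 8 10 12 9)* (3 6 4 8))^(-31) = (1 9 12 10 8 4)(3 6)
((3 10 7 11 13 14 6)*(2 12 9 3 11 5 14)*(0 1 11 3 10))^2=(0 11 2 9 7 14 3 1 13 12 10 5 6)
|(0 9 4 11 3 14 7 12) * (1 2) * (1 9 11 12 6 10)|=12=|(0 11 3 14 7 6 10 1 2 9 4 12)|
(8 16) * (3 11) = (3 11)(8 16) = [0, 1, 2, 11, 4, 5, 6, 7, 16, 9, 10, 3, 12, 13, 14, 15, 8]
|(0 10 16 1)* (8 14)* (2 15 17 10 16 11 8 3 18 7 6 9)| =12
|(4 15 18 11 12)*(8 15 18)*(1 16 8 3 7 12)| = 10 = |(1 16 8 15 3 7 12 4 18 11)|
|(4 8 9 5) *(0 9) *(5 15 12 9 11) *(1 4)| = 6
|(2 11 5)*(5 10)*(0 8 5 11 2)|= 6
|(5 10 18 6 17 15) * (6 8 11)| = 8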